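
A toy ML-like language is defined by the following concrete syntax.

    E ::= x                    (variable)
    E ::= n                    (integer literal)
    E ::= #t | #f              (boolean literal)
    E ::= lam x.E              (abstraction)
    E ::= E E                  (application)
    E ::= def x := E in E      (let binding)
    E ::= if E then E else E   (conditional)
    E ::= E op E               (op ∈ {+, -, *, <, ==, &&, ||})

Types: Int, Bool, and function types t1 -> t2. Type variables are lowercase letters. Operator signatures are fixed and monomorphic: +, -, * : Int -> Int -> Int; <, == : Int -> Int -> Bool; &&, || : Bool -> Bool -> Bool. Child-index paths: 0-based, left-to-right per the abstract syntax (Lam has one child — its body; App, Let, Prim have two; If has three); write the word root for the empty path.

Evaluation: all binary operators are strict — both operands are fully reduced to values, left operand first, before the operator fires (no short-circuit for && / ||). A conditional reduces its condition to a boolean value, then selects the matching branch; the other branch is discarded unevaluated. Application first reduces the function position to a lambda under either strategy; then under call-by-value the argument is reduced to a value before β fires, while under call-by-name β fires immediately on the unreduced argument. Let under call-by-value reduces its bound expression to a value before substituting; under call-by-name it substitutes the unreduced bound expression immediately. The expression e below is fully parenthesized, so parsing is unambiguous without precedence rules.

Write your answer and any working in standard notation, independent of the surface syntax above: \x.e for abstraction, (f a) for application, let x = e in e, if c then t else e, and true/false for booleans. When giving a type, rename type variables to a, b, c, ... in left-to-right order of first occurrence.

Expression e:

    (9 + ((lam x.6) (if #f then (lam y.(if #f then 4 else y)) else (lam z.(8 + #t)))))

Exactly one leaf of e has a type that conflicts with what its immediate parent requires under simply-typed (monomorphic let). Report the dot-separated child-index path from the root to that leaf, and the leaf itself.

Answer: 1.1.2.0.1 : true

Working:
  unify Int ~ Int
\x._ : a -> Int
  unify Bool ~ Bool
  unify Bool ~ Bool
y : b
  unify Int ~ b
\y._ : Int -> Int
  unify Int ~ Int
  unify Bool ~ Int
  FAIL: mismatch Bool ~ Int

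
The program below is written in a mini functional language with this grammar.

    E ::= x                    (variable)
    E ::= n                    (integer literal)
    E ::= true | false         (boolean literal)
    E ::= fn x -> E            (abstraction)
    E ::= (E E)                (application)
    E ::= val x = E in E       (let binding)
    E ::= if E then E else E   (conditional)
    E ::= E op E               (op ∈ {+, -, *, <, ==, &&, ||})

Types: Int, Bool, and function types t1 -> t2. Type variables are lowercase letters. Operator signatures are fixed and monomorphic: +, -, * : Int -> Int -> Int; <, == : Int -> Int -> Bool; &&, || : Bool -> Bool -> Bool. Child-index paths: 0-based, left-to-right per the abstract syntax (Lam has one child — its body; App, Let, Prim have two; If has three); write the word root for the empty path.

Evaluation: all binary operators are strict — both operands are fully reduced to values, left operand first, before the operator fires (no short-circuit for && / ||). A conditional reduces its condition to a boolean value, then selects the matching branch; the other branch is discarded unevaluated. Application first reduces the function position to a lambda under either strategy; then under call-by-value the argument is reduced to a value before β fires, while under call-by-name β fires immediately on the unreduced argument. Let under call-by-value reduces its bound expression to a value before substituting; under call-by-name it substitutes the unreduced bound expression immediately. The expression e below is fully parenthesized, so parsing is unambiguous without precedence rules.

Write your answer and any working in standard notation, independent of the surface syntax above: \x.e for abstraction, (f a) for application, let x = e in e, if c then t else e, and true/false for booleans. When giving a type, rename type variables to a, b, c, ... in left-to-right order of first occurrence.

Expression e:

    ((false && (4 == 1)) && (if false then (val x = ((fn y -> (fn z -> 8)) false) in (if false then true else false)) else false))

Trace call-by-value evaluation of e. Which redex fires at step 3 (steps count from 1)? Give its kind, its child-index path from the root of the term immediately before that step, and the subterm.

Answer: if at 1 : (if false then (let x = ((\y.(\z.8)) false) in (if false then true else false)) else false)

Derivation:
step 0: ((false && (4 == 1)) && (if false then (let x = ((\y.(\z.8)) false) in (if false then true else false)) else false))
step 1: [delta@0.1] ((false && false) && (if false then (let x = ((\y.(\z.8)) false) in (if false then true else false)) else false))
step 2: [delta@0] (false && (if false then (let x = ((\y.(\z.8)) false) in (if false then true else false)) else false))
step 3: [if@1] (false && false)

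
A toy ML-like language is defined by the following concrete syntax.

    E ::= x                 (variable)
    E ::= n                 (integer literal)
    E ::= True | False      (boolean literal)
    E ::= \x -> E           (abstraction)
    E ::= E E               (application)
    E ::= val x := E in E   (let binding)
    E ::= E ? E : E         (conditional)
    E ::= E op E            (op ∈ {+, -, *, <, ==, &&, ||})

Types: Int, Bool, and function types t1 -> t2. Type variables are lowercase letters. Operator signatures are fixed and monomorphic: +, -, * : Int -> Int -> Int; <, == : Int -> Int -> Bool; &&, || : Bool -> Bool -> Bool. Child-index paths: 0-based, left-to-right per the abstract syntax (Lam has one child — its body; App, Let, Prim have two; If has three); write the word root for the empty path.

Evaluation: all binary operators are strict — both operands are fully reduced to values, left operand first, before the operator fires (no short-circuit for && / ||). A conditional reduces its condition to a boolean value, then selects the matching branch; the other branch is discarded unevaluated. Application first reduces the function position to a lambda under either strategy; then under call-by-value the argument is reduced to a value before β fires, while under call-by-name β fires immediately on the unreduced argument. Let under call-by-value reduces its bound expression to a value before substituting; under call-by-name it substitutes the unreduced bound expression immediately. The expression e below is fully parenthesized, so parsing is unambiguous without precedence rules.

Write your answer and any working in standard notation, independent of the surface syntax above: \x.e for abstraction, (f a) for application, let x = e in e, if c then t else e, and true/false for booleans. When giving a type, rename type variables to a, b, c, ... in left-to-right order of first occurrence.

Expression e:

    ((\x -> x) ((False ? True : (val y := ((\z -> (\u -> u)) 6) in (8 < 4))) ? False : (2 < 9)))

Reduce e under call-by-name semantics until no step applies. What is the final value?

Trace:
step 0: ((\x.x) (if (if false then true else (let y = ((\z.(\u.u)) 6) in (8 < 4))) then false else (2 < 9)))
step 1: [beta@root] (if (if false then true else (let y = ((\z.(\u.u)) 6) in (8 < 4))) then false else (2 < 9))
step 2: [if@0] (if (let y = ((\z.(\u.u)) 6) in (8 < 4)) then false else (2 < 9))
step 3: [let@0] (if (8 < 4) then false else (2 < 9))
step 4: [delta@0] (if false then false else (2 < 9))
step 5: [if@root] (2 < 9)
step 6: [delta@root] true

Answer: true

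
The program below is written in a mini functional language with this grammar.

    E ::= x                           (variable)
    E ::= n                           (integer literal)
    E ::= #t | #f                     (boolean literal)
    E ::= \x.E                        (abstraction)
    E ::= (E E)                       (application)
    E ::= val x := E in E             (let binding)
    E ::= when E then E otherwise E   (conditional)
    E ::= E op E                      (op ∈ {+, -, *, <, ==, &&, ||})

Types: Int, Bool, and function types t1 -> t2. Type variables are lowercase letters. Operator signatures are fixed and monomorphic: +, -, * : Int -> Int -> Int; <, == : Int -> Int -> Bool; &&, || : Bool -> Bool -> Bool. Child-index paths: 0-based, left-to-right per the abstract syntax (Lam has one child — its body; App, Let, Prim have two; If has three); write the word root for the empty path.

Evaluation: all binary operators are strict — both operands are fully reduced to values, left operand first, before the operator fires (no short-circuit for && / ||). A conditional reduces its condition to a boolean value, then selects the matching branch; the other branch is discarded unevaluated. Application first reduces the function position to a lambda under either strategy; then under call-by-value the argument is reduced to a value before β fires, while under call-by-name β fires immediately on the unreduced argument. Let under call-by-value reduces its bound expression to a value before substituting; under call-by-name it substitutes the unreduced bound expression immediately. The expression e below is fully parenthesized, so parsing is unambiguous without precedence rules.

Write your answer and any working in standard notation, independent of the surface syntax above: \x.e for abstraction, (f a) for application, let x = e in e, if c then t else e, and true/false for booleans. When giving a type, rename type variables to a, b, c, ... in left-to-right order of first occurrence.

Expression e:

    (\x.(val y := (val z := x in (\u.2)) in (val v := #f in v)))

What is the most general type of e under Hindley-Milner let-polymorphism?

Answer: a -> Bool

Working:
x : a
let z : a
\u._ : b -> Int
let y : forall. b -> Int
let v : Bool
v : Bool
\x._ : a -> Bool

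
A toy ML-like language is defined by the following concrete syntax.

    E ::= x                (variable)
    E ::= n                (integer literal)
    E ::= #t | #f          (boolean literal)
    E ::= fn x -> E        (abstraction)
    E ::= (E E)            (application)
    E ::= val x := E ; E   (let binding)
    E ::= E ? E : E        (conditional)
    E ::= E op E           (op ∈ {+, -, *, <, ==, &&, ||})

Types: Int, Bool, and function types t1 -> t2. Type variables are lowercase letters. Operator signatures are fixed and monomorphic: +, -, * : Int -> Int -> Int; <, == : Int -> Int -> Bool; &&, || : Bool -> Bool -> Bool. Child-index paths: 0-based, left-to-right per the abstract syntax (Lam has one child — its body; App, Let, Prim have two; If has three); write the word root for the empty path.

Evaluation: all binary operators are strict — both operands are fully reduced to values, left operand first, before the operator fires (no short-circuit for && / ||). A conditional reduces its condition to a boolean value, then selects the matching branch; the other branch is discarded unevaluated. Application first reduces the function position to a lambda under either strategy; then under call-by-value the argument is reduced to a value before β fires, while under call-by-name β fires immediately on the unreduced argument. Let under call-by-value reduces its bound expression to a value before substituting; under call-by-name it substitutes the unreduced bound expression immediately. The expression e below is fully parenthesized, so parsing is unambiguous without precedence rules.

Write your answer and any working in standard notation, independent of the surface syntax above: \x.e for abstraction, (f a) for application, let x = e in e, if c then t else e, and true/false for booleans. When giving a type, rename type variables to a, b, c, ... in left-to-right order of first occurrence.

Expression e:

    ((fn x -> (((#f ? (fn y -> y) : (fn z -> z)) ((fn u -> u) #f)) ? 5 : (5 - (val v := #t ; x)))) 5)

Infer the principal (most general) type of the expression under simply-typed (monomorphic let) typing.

Answer: Int

Trace:
  unify Bool ~ Bool
y : b
\y._ : b -> b
z : c
\z._ : c -> c
  unify b -> b ~ c -> c
  unify b ~ c
  unify c ~ c
u : d
\u._ : d -> d
  unify d -> d ~ Bool -> e
  unify d ~ Bool
  unify Bool ~ e
_ _ : Bool
  unify c -> c ~ Bool -> f
  unify c ~ Bool
  unify Bool ~ f
_ _ : Bool
  unify Bool ~ Bool
  unify Int ~ Int
let v : Bool
x : a
  unify a ~ Int
  unify Int ~ Int
\x._ : Int -> Int
  unify Int -> Int ~ Int -> g
  unify Int ~ Int
  unify Int ~ g
_ _ : Int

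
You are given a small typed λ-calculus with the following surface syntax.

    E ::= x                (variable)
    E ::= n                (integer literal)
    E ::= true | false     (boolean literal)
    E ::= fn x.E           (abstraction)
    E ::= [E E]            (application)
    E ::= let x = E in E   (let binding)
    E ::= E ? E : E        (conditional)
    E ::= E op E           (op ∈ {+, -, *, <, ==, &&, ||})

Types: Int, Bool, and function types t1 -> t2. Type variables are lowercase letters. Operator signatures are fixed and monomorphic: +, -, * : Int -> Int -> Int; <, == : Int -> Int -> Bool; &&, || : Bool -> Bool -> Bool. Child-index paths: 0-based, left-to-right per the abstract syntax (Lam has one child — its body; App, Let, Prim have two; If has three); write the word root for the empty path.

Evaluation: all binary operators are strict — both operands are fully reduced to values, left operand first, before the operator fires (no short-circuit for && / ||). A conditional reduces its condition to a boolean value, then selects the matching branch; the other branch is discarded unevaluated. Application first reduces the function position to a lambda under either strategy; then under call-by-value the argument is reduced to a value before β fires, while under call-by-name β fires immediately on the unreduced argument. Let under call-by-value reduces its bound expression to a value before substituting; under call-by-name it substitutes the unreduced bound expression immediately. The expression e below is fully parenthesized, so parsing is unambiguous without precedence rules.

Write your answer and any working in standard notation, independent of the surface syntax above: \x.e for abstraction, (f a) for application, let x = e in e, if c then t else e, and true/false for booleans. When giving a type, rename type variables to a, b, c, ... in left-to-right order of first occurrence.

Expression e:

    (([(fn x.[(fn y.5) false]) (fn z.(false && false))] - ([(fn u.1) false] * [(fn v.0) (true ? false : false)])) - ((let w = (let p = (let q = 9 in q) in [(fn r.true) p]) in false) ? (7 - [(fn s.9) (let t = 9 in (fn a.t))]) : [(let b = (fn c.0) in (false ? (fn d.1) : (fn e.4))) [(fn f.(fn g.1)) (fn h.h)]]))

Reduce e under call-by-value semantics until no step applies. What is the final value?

Derivation:
step 0: ((((\x.((\y.5) false)) (\z.(false && false))) - (((\u.1) false) * ((\v.0) (if true then false else false)))) - (if (let w = (let p = (let q = 9 in q) in ((\r.true) p)) in false) then (7 - ((\s.9) (let t = 9 in (\a.t)))) else ((let b = (\c.0) in (if false then (\d.1) else (\e.4))) ((\f.(\g.1)) (\h.h)))))
step 1: [beta@0.0] ((((\y.5) false) - (((\u.1) false) * ((\v.0) (if true then false else false)))) - (if (let w = (let p = (let q = 9 in q) in ((\r.true) p)) in false) then (7 - ((\s.9) (let t = 9 in (\a.t)))) else ((let b = (\c.0) in (if false then (\d.1) else (\e.4))) ((\f.(\g.1)) (\h.h)))))
step 2: [beta@0.0] ((5 - (((\u.1) false) * ((\v.0) (if true then false else false)))) - (if (let w = (let p = (let q = 9 in q) in ((\r.true) p)) in false) then (7 - ((\s.9) (let t = 9 in (\a.t)))) else ((let b = (\c.0) in (if false then (\d.1) else (\e.4))) ((\f.(\g.1)) (\h.h)))))
step 3: [beta@0.1.0] ((5 - (1 * ((\v.0) (if true then false else false)))) - (if (let w = (let p = (let q = 9 in q) in ((\r.true) p)) in false) then (7 - ((\s.9) (let t = 9 in (\a.t)))) else ((let b = (\c.0) in (if false then (\d.1) else (\e.4))) ((\f.(\g.1)) (\h.h)))))
step 4: [if@0.1.1.1] ((5 - (1 * ((\v.0) false))) - (if (let w = (let p = (let q = 9 in q) in ((\r.true) p)) in false) then (7 - ((\s.9) (let t = 9 in (\a.t)))) else ((let b = (\c.0) in (if false then (\d.1) else (\e.4))) ((\f.(\g.1)) (\h.h)))))
step 5: [beta@0.1.1] ((5 - (1 * 0)) - (if (let w = (let p = (let q = 9 in q) in ((\r.true) p)) in false) then (7 - ((\s.9) (let t = 9 in (\a.t)))) else ((let b = (\c.0) in (if false then (\d.1) else (\e.4))) ((\f.(\g.1)) (\h.h)))))
step 6: [delta@0.1] ((5 - 0) - (if (let w = (let p = (let q = 9 in q) in ((\r.true) p)) in false) then (7 - ((\s.9) (let t = 9 in (\a.t)))) else ((let b = (\c.0) in (if false then (\d.1) else (\e.4))) ((\f.(\g.1)) (\h.h)))))
step 7: [delta@0] (5 - (if (let w = (let p = (let q = 9 in q) in ((\r.true) p)) in false) then (7 - ((\s.9) (let t = 9 in (\a.t)))) else ((let b = (\c.0) in (if false then (\d.1) else (\e.4))) ((\f.(\g.1)) (\h.h)))))
step 8: [let@1.0.0.0] (5 - (if (let w = (let p = 9 in ((\r.true) p)) in false) then (7 - ((\s.9) (let t = 9 in (\a.t)))) else ((let b = (\c.0) in (if false then (\d.1) else (\e.4))) ((\f.(\g.1)) (\h.h)))))
step 9: [let@1.0.0] (5 - (if (let w = ((\r.true) 9) in false) then (7 - ((\s.9) (let t = 9 in (\a.t)))) else ((let b = (\c.0) in (if false then (\d.1) else (\e.4))) ((\f.(\g.1)) (\h.h)))))
step 10: [beta@1.0.0] (5 - (if (let w = true in false) then (7 - ((\s.9) (let t = 9 in (\a.t)))) else ((let b = (\c.0) in (if false then (\d.1) else (\e.4))) ((\f.(\g.1)) (\h.h)))))
step 11: [let@1.0] (5 - (if false then (7 - ((\s.9) (let t = 9 in (\a.t)))) else ((let b = (\c.0) in (if false then (\d.1) else (\e.4))) ((\f.(\g.1)) (\h.h)))))
step 12: [if@1] (5 - ((let b = (\c.0) in (if false then (\d.1) else (\e.4))) ((\f.(\g.1)) (\h.h))))
step 13: [let@1.0] (5 - ((if false then (\d.1) else (\e.4)) ((\f.(\g.1)) (\h.h))))
step 14: [if@1.0] (5 - ((\e.4) ((\f.(\g.1)) (\h.h))))
step 15: [beta@1.1] (5 - ((\e.4) (\g.1)))
step 16: [beta@1] (5 - 4)
step 17: [delta@root] 1

Answer: 1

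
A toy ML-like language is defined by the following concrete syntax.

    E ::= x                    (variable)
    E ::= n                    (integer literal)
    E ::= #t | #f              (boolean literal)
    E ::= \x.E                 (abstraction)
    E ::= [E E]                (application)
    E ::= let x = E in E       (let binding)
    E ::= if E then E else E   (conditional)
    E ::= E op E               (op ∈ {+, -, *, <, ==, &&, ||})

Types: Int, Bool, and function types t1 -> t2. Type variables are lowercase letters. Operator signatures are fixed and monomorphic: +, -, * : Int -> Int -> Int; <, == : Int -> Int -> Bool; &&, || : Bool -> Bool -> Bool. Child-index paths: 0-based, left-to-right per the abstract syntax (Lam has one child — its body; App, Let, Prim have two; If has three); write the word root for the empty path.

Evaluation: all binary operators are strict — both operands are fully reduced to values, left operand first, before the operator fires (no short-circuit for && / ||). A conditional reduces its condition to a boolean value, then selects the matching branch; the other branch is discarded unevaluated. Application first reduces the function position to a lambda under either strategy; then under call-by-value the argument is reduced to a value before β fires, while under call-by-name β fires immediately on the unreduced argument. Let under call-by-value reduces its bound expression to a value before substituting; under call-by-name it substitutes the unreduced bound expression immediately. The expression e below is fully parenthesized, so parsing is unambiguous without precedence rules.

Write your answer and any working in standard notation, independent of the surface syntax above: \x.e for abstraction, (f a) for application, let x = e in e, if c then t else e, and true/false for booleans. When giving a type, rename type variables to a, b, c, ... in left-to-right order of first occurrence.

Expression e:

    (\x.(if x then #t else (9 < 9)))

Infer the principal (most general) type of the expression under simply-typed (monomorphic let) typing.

Trace:
x : a
  unify a ~ Bool
  unify Int ~ Int
  unify Int ~ Int
  unify Bool ~ Bool
\x._ : Bool -> Bool

Answer: Bool -> Bool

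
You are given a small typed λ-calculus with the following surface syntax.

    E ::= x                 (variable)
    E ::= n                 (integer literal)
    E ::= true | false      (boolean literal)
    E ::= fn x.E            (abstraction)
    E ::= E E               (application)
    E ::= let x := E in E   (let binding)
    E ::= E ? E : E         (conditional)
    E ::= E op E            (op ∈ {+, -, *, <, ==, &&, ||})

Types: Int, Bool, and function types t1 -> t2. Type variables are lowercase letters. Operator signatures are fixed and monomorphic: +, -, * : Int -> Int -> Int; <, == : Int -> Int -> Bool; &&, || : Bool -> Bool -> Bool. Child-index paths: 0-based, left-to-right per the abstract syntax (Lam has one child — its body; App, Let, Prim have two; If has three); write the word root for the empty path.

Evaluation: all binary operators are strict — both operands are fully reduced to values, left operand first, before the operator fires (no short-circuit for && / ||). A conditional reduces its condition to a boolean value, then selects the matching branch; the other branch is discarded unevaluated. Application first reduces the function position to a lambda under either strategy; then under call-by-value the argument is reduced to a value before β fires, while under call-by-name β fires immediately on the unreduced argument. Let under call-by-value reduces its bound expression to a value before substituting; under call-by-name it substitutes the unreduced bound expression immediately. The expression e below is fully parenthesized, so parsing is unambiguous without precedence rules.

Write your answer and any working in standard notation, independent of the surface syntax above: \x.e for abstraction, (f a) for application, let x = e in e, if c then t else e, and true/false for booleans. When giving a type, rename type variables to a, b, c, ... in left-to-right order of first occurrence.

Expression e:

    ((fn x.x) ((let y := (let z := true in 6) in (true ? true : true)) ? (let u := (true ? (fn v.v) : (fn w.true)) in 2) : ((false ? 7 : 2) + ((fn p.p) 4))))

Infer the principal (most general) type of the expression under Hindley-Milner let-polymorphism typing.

Answer: Int

Working:
x : a
\x._ : a -> a
let z : Bool
let y : Int
  unify Bool ~ Bool
  unify Bool ~ Bool
  unify Bool ~ Bool
  unify Bool ~ Bool
v : b
\v._ : b -> b
\w._ : c -> Bool
  unify b -> b ~ c -> Bool
  unify b ~ c
  unify c ~ Bool
let u : Bool -> Bool
  unify Bool ~ Bool
  unify Int ~ Int
  unify Int ~ Int
p : d
\p._ : d -> d
  unify d -> d ~ Int -> e
  unify d ~ Int
  unify Int ~ e
_ _ : Int
  unify Int ~ Int
  unify Int ~ Int
  unify a -> a ~ Int -> f
  unify a ~ Int
  unify Int ~ f
_ _ : Int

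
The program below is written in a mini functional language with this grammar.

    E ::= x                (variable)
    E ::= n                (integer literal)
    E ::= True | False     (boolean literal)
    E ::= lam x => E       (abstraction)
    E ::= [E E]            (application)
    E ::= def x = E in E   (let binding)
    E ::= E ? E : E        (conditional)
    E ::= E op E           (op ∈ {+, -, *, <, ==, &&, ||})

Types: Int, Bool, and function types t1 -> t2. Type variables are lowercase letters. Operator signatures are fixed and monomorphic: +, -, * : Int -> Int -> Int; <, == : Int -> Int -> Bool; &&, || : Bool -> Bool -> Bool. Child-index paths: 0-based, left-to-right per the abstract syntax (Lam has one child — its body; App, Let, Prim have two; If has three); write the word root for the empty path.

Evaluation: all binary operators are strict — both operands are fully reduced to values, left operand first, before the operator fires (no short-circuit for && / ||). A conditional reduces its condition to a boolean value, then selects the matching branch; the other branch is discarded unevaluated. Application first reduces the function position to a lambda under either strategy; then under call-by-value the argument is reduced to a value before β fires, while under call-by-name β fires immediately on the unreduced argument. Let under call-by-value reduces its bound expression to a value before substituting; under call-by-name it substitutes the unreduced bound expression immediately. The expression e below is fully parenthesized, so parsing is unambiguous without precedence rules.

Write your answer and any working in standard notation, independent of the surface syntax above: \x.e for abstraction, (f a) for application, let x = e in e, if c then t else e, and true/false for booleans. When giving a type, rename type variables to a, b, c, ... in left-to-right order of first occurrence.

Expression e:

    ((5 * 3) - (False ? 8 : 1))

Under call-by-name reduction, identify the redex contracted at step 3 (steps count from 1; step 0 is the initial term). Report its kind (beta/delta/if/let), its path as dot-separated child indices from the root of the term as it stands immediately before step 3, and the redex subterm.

Working:
step 0: ((5 * 3) - (if false then 8 else 1))
step 1: [delta@0] (15 - (if false then 8 else 1))
step 2: [if@1] (15 - 1)
step 3: [delta@root] 14

Answer: delta at root : (15 - 1)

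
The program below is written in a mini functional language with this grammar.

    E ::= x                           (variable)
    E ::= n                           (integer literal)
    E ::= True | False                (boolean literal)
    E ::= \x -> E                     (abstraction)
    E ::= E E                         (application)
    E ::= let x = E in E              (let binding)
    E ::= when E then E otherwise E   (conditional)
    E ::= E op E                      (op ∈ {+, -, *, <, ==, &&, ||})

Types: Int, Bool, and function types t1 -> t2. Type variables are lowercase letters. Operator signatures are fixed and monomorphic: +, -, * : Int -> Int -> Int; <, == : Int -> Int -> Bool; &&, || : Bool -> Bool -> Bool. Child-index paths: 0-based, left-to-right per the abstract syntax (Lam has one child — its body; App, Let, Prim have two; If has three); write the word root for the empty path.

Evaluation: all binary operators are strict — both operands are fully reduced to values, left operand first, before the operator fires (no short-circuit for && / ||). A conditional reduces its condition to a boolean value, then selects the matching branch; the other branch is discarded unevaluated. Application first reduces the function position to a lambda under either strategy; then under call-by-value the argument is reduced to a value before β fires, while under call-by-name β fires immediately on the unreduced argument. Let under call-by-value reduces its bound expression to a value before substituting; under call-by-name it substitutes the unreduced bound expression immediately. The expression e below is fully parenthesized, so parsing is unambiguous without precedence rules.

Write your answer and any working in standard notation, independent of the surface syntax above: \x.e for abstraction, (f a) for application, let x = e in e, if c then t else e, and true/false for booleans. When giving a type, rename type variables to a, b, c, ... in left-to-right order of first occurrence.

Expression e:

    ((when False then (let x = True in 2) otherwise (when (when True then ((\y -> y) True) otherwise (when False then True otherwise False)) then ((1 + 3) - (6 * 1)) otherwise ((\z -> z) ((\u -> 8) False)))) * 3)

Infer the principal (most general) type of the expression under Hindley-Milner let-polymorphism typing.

Derivation:
  unify Bool ~ Bool
let x : Bool
  unify Bool ~ Bool
y : a
\y._ : a -> a
  unify a -> a ~ Bool -> b
  unify a ~ Bool
  unify Bool ~ b
_ _ : Bool
  unify Bool ~ Bool
  unify Bool ~ Bool
  unify Bool ~ Bool
  unify Bool ~ Bool
  unify Int ~ Int
  unify Int ~ Int
  unify Int ~ Int
  unify Int ~ Int
  unify Int ~ Int
  unify Int ~ Int
z : c
\z._ : c -> c
\u._ : d -> Int
  unify d -> Int ~ Bool -> e
  unify d ~ Bool
  unify Int ~ e
_ _ : Int
  unify c -> c ~ Int -> f
  unify c ~ Int
  unify Int ~ f
_ _ : Int
  unify Int ~ Int
  unify Int ~ Int
  unify Int ~ Int
  unify Int ~ Int

Answer: Int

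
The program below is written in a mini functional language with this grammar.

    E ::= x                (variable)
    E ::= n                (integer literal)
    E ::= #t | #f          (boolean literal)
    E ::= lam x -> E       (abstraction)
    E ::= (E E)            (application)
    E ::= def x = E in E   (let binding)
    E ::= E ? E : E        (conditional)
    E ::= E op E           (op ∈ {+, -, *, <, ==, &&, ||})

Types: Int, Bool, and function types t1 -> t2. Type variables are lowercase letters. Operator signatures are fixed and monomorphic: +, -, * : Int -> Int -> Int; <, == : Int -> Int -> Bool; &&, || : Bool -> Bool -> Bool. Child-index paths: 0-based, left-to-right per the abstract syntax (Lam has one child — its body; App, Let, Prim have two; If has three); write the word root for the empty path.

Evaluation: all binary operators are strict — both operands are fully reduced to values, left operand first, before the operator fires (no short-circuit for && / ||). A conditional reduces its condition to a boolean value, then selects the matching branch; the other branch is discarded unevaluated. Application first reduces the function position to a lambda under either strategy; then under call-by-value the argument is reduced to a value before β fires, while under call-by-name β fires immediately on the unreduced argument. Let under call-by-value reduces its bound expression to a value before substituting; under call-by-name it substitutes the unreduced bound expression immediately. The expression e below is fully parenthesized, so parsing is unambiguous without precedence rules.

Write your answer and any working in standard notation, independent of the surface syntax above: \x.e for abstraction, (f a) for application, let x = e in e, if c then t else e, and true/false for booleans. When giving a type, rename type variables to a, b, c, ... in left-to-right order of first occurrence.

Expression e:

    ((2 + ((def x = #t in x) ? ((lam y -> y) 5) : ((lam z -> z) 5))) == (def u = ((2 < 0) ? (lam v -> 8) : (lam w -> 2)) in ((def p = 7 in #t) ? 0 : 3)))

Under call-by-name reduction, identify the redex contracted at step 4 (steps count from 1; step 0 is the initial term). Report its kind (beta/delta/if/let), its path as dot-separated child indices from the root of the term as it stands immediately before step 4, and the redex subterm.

Derivation:
step 0: ((2 + (if (let x = true in x) then ((\y.y) 5) else ((\z.z) 5))) == (let u = (if (2 < 0) then (\v.8) else (\w.2)) in (if (let p = 7 in true) then 0 else 3)))
step 1: [let@0.1.0] ((2 + (if true then ((\y.y) 5) else ((\z.z) 5))) == (let u = (if (2 < 0) then (\v.8) else (\w.2)) in (if (let p = 7 in true) then 0 else 3)))
step 2: [if@0.1] ((2 + ((\y.y) 5)) == (let u = (if (2 < 0) then (\v.8) else (\w.2)) in (if (let p = 7 in true) then 0 else 3)))
step 3: [beta@0.1] ((2 + 5) == (let u = (if (2 < 0) then (\v.8) else (\w.2)) in (if (let p = 7 in true) then 0 else 3)))
step 4: [delta@0] (7 == (let u = (if (2 < 0) then (\v.8) else (\w.2)) in (if (let p = 7 in true) then 0 else 3)))

Answer: delta at 0 : (2 + 5)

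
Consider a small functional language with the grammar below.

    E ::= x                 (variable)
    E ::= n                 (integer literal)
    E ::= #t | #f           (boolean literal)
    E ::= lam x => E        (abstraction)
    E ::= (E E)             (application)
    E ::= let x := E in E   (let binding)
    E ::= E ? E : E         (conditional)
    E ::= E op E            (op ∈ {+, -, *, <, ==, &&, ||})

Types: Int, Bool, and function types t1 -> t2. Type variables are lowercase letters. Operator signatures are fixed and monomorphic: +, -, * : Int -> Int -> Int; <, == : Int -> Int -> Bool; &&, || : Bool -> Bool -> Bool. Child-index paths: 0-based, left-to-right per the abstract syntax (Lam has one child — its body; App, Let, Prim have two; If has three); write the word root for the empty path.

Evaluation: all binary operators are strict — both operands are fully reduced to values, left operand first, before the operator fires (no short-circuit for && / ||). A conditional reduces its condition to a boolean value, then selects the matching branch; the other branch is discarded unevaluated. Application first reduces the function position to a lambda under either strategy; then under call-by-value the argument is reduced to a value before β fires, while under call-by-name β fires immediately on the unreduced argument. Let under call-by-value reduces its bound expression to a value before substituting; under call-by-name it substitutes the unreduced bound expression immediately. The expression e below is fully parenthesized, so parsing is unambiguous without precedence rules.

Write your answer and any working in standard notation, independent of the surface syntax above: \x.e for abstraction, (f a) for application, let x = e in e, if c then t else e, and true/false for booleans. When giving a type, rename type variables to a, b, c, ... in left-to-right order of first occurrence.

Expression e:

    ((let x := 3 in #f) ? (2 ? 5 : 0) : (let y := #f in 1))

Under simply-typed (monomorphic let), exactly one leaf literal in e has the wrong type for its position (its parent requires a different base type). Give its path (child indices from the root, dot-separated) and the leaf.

Trace:
let x : Int
  unify Bool ~ Bool
  unify Int ~ Bool
  FAIL: mismatch Int ~ Bool

Answer: 1.0 : 2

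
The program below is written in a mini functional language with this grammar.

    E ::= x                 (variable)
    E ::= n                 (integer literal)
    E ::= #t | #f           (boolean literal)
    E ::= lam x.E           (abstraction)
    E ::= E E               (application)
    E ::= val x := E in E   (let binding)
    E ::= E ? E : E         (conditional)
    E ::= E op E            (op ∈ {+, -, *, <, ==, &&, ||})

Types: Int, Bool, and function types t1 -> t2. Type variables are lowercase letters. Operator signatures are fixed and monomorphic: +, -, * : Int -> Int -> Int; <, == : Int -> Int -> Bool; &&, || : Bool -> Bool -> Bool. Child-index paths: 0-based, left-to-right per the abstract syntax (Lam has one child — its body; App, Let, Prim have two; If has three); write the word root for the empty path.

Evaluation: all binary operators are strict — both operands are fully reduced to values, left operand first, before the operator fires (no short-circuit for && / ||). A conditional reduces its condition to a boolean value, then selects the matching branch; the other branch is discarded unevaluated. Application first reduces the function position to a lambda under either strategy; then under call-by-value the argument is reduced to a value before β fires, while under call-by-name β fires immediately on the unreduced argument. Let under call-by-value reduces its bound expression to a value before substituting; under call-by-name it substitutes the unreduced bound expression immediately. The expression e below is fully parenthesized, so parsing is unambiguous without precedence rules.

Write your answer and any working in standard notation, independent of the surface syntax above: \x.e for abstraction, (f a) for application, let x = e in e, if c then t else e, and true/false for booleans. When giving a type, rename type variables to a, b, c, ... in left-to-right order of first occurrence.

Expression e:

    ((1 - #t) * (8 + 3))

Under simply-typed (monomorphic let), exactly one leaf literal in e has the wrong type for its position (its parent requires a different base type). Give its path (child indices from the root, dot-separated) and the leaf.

Answer: 0.1 : true

Working:
  unify Int ~ Int
  unify Bool ~ Int
  FAIL: mismatch Bool ~ Int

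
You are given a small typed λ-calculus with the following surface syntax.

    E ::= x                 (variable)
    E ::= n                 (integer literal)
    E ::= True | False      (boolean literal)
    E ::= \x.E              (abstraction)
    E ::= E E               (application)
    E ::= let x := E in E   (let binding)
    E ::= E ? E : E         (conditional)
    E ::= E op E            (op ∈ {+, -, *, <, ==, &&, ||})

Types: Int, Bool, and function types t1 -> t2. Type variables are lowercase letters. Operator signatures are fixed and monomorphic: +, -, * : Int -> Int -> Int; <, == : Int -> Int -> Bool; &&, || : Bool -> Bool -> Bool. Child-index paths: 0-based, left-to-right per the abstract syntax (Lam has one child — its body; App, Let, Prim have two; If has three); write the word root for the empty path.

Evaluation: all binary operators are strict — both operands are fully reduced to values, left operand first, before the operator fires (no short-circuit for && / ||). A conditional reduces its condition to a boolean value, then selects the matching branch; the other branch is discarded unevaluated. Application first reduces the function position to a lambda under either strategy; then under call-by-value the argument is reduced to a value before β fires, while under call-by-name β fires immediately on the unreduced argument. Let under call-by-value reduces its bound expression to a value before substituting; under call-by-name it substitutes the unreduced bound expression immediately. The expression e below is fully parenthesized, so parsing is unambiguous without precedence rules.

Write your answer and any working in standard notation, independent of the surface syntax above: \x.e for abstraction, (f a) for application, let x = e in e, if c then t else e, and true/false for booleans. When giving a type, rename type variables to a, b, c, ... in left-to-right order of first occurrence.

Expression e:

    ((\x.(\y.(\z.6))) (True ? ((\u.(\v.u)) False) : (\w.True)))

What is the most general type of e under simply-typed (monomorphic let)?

Working:
\z._ : c -> Int
\y._ : b -> c -> Int
\x._ : a -> b -> c -> Int
  unify Bool ~ Bool
u : d
\v._ : e -> d
\u._ : d -> e -> d
  unify d -> e -> d ~ Bool -> f
  unify d ~ Bool
  unify e -> Bool ~ f
_ _ : e -> Bool
\w._ : g -> Bool
  unify e -> Bool ~ g -> Bool
  unify e ~ g
  unify Bool ~ Bool
  unify a -> b -> c -> Int ~ (g -> Bool) -> h
  unify a ~ g -> Bool
  unify b -> c -> Int ~ h
_ _ : b -> c -> Int

Answer: a -> b -> Int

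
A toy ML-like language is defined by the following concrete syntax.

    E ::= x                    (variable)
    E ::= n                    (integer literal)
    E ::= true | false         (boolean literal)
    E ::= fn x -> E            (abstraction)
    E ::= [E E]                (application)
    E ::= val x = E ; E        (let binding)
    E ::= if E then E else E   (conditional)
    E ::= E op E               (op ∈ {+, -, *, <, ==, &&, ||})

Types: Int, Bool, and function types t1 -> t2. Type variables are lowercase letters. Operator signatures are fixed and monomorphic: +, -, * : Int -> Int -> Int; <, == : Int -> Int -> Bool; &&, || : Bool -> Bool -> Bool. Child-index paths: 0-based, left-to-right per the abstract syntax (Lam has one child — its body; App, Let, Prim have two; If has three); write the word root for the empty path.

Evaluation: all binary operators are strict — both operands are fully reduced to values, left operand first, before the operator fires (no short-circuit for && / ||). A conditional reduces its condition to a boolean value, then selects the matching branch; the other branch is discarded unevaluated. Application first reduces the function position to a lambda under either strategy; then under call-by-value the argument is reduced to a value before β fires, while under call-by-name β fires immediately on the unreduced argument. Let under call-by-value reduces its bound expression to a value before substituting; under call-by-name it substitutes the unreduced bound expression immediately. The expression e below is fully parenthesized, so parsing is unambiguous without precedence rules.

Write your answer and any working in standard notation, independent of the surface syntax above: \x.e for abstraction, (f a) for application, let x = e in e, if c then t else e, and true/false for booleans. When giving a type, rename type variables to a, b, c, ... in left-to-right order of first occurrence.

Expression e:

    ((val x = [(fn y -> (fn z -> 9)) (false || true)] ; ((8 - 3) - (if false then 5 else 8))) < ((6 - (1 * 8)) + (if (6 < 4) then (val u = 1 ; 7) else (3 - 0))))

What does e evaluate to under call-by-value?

Derivation:
step 0: ((let x = ((\y.(\z.9)) (false || true)) in ((8 - 3) - (if false then 5 else 8))) < ((6 - (1 * 8)) + (if (6 < 4) then (let u = 1 in 7) else (3 - 0))))
step 1: [delta@0.0.1] ((let x = ((\y.(\z.9)) true) in ((8 - 3) - (if false then 5 else 8))) < ((6 - (1 * 8)) + (if (6 < 4) then (let u = 1 in 7) else (3 - 0))))
step 2: [beta@0.0] ((let x = (\z.9) in ((8 - 3) - (if false then 5 else 8))) < ((6 - (1 * 8)) + (if (6 < 4) then (let u = 1 in 7) else (3 - 0))))
step 3: [let@0] (((8 - 3) - (if false then 5 else 8)) < ((6 - (1 * 8)) + (if (6 < 4) then (let u = 1 in 7) else (3 - 0))))
step 4: [delta@0.0] ((5 - (if false then 5 else 8)) < ((6 - (1 * 8)) + (if (6 < 4) then (let u = 1 in 7) else (3 - 0))))
step 5: [if@0.1] ((5 - 8) < ((6 - (1 * 8)) + (if (6 < 4) then (let u = 1 in 7) else (3 - 0))))
step 6: [delta@0] (-3 < ((6 - (1 * 8)) + (if (6 < 4) then (let u = 1 in 7) else (3 - 0))))
step 7: [delta@1.0.1] (-3 < ((6 - 8) + (if (6 < 4) then (let u = 1 in 7) else (3 - 0))))
step 8: [delta@1.0] (-3 < (-2 + (if (6 < 4) then (let u = 1 in 7) else (3 - 0))))
step 9: [delta@1.1.0] (-3 < (-2 + (if false then (let u = 1 in 7) else (3 - 0))))
step 10: [if@1.1] (-3 < (-2 + (3 - 0)))
step 11: [delta@1.1] (-3 < (-2 + 3))
step 12: [delta@1] (-3 < 1)
step 13: [delta@root] true

Answer: true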